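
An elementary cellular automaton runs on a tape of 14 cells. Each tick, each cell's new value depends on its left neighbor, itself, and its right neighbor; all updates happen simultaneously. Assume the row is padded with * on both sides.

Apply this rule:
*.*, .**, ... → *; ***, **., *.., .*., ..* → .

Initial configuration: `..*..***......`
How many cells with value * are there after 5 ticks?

.....*...****.
.***...*.*...*
**...*..*..*.*
...*........**
.*...******.*.
count of *: 8

8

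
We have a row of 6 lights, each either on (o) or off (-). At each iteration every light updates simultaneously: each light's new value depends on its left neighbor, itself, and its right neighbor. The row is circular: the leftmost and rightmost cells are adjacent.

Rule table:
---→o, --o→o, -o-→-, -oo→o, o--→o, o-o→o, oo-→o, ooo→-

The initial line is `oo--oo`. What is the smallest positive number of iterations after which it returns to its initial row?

-oooo-
oo--oo

2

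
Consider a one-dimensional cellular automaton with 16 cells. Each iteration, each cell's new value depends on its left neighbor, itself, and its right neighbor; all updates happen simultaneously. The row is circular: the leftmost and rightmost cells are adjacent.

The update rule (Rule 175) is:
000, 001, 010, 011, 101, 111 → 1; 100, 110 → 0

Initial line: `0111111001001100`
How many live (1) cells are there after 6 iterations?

iteration 1: 1111110011011001
iteration 2: 1111100110110011
iteration 3: 1111001101100111
iteration 4: 1110011011001111
iteration 5: 1100110110011111
iteration 6: 1001101100111111
count of 1: 11

11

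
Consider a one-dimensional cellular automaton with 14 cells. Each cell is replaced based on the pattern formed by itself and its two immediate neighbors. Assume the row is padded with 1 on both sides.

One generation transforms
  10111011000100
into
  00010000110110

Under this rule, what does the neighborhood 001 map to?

At position 10 the neighborhood is 001; the next row has 0 there.

0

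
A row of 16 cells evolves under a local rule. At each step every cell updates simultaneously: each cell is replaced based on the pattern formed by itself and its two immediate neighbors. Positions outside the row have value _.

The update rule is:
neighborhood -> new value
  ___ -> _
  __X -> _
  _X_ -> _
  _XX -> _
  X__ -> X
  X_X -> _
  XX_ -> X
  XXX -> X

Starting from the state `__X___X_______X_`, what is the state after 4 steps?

______X___X_____

___X___X_______X
____X___X_______
_____X___X______
______X___X_____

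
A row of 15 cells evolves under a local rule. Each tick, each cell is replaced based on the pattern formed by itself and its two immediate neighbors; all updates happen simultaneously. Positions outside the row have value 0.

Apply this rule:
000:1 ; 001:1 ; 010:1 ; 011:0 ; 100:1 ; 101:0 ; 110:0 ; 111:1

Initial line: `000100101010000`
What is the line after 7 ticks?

101110111111111

tick 1: 111111101011111
tick 2: 011111001001110
tick 3: 101110111110101
tick 4: 100100011100101
tick 5: 111111101011101
tick 6: 011111001001001
tick 7: 101110111111111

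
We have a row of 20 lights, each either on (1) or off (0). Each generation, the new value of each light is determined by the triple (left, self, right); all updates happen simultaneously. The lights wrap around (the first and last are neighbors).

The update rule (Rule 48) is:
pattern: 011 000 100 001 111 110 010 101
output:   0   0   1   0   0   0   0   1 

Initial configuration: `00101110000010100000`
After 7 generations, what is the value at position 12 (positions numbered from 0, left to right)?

0

00010001000001010000
00001000100000101000
00000100010000010100
00000010001000001010
00000001000100000101
10000000100010000010
01000000010001000001
position 12 holds 0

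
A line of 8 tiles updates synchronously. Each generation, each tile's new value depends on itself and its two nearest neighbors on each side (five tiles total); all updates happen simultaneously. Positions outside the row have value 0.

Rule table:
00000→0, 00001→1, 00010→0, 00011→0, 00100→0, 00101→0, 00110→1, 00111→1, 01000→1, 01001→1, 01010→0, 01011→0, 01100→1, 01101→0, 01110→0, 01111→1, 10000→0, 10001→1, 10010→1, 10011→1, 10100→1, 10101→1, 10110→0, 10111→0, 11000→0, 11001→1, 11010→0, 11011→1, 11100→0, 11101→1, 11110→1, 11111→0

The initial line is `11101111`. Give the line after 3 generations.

00100011

10110110
00001010
00100011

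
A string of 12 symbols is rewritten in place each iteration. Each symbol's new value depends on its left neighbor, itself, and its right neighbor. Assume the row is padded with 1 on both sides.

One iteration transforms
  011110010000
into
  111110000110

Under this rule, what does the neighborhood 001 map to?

At position 6 the neighborhood is 001; the next row has 0 there.

0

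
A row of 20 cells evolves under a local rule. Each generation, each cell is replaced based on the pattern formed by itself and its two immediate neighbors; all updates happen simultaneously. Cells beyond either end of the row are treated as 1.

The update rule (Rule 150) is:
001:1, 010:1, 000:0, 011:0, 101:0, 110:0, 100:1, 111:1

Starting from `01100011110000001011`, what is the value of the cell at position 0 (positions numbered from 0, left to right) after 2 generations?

00010101101000011001
10110100001100100110
position 0 holds 1

1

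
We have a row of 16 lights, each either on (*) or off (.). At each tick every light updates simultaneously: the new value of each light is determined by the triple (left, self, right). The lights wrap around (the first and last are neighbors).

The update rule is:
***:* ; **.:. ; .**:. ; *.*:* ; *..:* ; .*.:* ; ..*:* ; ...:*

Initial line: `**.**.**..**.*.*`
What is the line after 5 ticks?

*.***.****..****

tick 1: *.*..*..**..***.
tick 2: ********..**.*.*
tick 3: *******.**..***.
tick 4: .*****.*..**.*.*
tick 5: *.***.****..****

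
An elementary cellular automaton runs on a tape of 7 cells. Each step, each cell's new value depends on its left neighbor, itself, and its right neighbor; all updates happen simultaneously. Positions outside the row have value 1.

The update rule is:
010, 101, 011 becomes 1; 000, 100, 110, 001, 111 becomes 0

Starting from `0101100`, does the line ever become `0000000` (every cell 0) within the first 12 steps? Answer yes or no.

1111000
0000000
all cells are 0 at step 2

yes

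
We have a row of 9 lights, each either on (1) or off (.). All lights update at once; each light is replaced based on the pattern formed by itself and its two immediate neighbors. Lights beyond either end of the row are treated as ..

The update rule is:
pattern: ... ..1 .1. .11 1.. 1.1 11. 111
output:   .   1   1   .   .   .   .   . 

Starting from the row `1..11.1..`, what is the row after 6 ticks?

1.1.1....

1.1...1..
1.1..11..
1.1.1....
1.1.1....  (fixed point — unchanged through tick 6)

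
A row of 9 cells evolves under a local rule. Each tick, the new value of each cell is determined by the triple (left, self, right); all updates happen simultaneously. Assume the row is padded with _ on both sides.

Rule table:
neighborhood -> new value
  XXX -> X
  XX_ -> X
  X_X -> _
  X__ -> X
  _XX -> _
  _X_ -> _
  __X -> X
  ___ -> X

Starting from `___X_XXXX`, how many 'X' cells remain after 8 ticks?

4

XXX___XXX
_XXXXX_XX
X_XXXX__X
___XXXXX_
XXX_XXXXX
_XX__XXXX
X_XXX_XXX
___XX__XX
count of X: 4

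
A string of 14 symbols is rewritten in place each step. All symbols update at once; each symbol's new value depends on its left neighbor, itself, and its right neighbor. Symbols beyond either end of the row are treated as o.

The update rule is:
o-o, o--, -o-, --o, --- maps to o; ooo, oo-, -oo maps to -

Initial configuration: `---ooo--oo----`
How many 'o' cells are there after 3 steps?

step 1: ooo---oo--oooo
step 2: ---ooo--oo----  (repeats step 0; period 2)
step 3: ooo---oo--oooo
count of o: 9

9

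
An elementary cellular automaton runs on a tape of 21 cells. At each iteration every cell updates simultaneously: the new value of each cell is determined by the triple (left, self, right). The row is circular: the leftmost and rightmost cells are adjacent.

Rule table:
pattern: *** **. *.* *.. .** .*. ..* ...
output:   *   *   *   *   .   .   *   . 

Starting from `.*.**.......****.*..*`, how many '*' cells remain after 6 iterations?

13

*.*.**.....*.****.**.
.*.*.**...*.*.****.**
*.*.*.**.*.*.*.****.*
**.*.*.**.*.*.*.****.
.**.*.*.**.*.*.*.****
*.**.*.*.**.*.*.*.***
count of *: 13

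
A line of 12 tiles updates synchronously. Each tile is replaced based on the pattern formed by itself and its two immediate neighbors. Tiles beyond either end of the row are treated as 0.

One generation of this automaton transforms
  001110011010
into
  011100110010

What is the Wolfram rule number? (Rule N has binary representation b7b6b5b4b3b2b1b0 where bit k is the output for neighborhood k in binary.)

142

position 3: 111 → 1  (bit 7 = 1)
position 4: 110 → 0  (bit 6 = 0)
position 9: 101 → 0  (bit 5 = 0)
position 5: 100 → 0  (bit 4 = 0)
position 2: 011 → 1  (bit 3 = 1)
position 10: 010 → 1  (bit 2 = 1)
position 1: 001 → 1  (bit 1 = 1)
position 0: 000 → 0  (bit 0 = 0)
bits b7..b0 = 10001110 = 142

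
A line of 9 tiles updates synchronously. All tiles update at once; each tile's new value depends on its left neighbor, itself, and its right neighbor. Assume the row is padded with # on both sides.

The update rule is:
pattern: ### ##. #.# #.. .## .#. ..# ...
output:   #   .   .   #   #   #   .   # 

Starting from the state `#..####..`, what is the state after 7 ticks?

.#.###.#.
.#.##..#.
.#.#.#.#.
.#.#.#.#.  (fixed point — unchanged through tick 7)

.#.#.#.#.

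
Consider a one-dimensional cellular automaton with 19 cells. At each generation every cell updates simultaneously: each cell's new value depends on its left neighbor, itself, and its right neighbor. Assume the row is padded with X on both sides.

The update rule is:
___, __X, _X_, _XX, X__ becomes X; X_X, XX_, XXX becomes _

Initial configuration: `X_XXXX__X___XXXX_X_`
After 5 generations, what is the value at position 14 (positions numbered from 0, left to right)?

generation 1: __X___XXXXXXX____X_
generation 2: XXXXXXX______XXXXX_
generation 3: _______XXXXXXX_____
generation 4: XXXXXXXX______XXXXX
generation 5: ________XXXXXXX____
position 14 holds X

X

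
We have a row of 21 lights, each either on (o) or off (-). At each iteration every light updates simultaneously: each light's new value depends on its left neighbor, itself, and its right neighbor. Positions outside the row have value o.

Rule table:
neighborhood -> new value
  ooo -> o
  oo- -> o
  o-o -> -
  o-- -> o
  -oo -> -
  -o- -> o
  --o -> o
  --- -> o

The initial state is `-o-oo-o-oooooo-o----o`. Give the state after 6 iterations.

oooo-oooo-ooo-oooo-o-

-o--o-o--ooooo-ooooo-
-oooo-ooo-oooo--oooo-
--ooo--oo--ooooo-ooo-
oo-oooo-ooo-oooo--oo-
oo--ooo--oo--ooooo-o-
oooo-oooo-ooo-oooo-o-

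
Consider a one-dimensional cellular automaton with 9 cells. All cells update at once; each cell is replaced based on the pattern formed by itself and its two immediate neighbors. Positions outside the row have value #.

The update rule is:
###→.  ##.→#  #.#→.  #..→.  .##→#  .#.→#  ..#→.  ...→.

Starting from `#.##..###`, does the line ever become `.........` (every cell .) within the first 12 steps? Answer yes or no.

step 1: #.##..#..
step 2: #.##..#..  (fixed point — unchanged through step 12)
step 12 is #.##..#.., still not uniform .

no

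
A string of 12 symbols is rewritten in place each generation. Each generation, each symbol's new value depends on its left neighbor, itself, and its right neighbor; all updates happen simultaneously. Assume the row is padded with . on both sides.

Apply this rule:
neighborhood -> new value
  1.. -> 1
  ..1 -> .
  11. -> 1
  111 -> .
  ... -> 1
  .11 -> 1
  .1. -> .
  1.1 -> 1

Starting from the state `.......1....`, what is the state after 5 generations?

..11.1111111

generation 1: 111111..1111
generation 2: 1....11.1..1
generation 3: .111.111.1..
generation 4: .1.111.11.11
generation 5: ..11.1111111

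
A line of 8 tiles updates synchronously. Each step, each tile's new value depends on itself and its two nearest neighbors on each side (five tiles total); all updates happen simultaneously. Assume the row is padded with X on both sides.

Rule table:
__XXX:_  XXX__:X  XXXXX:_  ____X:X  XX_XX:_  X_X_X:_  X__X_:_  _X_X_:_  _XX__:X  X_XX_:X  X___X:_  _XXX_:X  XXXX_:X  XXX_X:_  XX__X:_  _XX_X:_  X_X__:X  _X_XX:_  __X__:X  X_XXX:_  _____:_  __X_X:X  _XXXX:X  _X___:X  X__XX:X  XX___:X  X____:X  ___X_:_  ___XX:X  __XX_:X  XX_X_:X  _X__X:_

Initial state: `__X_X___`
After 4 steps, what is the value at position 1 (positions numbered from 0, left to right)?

__X_XX_X
__X_X___  (repeats step 0; period 2)
step 4: __X_X___
position 1 holds _

_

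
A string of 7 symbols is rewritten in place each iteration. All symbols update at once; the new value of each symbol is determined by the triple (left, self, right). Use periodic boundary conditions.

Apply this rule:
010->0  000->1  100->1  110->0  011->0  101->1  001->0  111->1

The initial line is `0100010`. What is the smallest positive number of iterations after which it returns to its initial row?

iteration 1: 0011001
iteration 2: 1000100
iteration 3: 0110010
iteration 4: 0001001
iteration 5: 1100100
iteration 6: 0010010
iteration 7: 1001001
iteration 8: 0100100
iteration 9: 0010011
iteration 10: 1001000
iteration 11: 0100110
iteration 12: 0010001
iteration 13: 1001100
iteration 14: 0100010

14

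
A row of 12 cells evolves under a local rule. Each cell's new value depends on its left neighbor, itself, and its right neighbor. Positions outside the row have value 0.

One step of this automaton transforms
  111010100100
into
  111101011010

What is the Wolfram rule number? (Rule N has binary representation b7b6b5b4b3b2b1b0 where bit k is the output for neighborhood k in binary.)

position 1: 111 → 1  (bit 7 = 1)
position 2: 110 → 1  (bit 6 = 1)
position 3: 101 → 1  (bit 5 = 1)
position 7: 100 → 1  (bit 4 = 1)
position 0: 011 → 1  (bit 3 = 1)
position 4: 010 → 0  (bit 2 = 0)
position 8: 001 → 1  (bit 1 = 1)
position 11: 000 → 0  (bit 0 = 0)
bits b7..b0 = 11111010 = 250

250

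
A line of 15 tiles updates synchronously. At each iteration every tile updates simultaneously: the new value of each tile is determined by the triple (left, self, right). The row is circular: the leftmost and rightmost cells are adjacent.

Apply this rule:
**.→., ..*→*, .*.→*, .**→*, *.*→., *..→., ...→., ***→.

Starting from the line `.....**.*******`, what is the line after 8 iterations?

....**..*......
...**..**......
..**..**.......
.**..**........
**..**.........
*..**.........*
..**.........**
.**.........**.

.**.........**.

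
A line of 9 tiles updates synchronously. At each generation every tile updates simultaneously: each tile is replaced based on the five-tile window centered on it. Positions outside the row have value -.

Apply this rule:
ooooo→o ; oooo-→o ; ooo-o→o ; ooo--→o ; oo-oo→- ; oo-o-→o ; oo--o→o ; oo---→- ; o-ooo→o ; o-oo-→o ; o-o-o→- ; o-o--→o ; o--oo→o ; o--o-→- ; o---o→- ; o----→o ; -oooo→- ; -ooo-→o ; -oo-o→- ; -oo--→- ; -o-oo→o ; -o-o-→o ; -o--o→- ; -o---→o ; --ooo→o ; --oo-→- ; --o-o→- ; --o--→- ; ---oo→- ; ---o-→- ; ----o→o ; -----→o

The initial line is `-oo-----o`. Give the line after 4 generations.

ooo-o-ooo

generation 1: ----ooo--
generation 2: ooo-ooo-o
generation 3: ooo-ooooo
generation 4: ooo-o-ooo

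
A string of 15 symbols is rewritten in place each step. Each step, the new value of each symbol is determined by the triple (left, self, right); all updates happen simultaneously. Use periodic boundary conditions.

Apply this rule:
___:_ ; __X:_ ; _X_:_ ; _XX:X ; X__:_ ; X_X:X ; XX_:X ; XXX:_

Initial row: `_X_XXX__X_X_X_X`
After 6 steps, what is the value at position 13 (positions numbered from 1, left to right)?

step 1: X_XX_X___X_X_X_
step 2: _XXXX_____X_X_X
step 3: XX__X______X_X_
step 4: XX__________X_X
step 5: _X___________XX
step 6: X____________XX
position 13 holds _

_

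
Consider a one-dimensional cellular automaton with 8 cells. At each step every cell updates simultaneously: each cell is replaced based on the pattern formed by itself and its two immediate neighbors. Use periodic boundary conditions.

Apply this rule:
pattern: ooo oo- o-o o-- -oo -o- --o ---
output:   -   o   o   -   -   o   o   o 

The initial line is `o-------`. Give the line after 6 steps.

o-oooooo
oo------
-o-ooooo
ooo----o
--o-ooo-
oooo--o-

oooo--o-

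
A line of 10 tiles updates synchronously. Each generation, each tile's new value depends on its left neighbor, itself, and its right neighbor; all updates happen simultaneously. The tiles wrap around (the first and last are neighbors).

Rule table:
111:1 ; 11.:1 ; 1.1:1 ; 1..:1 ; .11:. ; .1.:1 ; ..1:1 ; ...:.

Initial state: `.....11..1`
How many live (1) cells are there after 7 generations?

generation 1: 1...1.1111
generation 2: 11.111.111
generation 3: 111.111.11
generation 4: 1111.111.1
generation 5: 11111.111.
generation 6: .11111.111
generation 7: 1.11111.11
count of 1: 8

8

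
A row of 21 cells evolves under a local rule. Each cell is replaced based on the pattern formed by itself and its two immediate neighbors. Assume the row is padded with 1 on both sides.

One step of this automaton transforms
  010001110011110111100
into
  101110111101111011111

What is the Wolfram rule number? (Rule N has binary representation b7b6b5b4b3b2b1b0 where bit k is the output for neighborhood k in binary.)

position 6: 111 → 1  (bit 7 = 1)
position 7: 110 → 1  (bit 6 = 1)
position 0: 101 → 1  (bit 5 = 1)
position 2: 100 → 1  (bit 4 = 1)
position 5: 011 → 0  (bit 3 = 0)
position 1: 010 → 0  (bit 2 = 0)
position 4: 001 → 1  (bit 1 = 1)
position 3: 000 → 1  (bit 0 = 1)
bits b7..b0 = 11110011 = 243

243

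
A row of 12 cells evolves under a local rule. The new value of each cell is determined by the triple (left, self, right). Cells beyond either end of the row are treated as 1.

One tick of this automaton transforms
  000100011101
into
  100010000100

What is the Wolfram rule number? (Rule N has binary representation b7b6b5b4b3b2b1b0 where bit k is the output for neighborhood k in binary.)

80

position 8: 111 → 0  (bit 7 = 0)
position 9: 110 → 1  (bit 6 = 1)
position 10: 101 → 0  (bit 5 = 0)
position 0: 100 → 1  (bit 4 = 1)
position 7: 011 → 0  (bit 3 = 0)
position 3: 010 → 0  (bit 2 = 0)
position 2: 001 → 0  (bit 1 = 0)
position 1: 000 → 0  (bit 0 = 0)
bits b7..b0 = 01010000 = 80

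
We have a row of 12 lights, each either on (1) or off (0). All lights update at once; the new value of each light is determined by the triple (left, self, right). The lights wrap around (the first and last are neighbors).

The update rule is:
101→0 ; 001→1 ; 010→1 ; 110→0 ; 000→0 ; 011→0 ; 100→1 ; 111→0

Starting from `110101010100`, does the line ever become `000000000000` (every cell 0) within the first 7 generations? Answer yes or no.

000101010111
101101010000
100001011001
010011000110
111100101001
000011101110
000100000001
generation 7 is 000100000001, still not uniform 0

no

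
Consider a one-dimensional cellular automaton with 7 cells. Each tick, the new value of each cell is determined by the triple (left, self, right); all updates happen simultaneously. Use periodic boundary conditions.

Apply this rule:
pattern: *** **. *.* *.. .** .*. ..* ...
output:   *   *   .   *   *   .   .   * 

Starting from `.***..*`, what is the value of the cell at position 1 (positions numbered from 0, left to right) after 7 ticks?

*

.****..
.******
.******  (fixed point — unchanged through tick 7)
position 1 holds *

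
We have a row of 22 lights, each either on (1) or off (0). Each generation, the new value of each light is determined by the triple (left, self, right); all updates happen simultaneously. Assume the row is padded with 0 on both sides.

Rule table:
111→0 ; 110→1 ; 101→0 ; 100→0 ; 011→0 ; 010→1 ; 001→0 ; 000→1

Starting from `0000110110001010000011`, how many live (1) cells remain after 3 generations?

1110010010101010111001
0010010010101010001001
1010010010101010101001
count of 1: 10

10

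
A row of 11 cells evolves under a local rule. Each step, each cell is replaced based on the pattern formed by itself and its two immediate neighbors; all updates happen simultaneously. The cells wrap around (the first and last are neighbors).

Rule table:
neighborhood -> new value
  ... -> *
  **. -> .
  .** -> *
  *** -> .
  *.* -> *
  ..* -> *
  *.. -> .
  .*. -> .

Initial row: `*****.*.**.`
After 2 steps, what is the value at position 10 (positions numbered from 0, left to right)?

*....*.**.*
..***.**.**
position 10 holds *

*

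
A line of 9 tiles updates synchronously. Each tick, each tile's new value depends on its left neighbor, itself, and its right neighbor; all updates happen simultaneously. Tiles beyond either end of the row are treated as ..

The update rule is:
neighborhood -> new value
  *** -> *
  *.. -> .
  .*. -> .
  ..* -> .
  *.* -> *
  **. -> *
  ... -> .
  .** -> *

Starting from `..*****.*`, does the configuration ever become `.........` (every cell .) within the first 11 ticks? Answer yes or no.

no

..******.
..******.  (fixed point — unchanged through tick 11)
tick 11 is ..******., still not uniform .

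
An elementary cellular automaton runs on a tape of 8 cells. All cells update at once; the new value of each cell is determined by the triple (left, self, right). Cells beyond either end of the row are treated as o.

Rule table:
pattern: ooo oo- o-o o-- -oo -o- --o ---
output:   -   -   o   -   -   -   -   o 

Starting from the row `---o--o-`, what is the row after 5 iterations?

iteration 1: -o-----o
iteration 2: o--ooo--
iteration 3: --------
iteration 4: -oooooo-
iteration 5: o------o

o------o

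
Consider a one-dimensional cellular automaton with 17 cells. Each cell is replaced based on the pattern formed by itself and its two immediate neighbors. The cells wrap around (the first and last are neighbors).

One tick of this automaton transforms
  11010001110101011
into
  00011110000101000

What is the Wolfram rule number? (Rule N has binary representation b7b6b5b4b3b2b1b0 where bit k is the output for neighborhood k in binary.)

position 0: 111 → 0  (bit 7 = 0)
position 1: 110 → 0  (bit 6 = 0)
position 2: 101 → 0  (bit 5 = 0)
position 4: 100 → 1  (bit 4 = 1)
position 7: 011 → 0  (bit 3 = 0)
position 3: 010 → 1  (bit 2 = 1)
position 6: 001 → 1  (bit 1 = 1)
position 5: 000 → 1  (bit 0 = 1)
bits b7..b0 = 00010111 = 23

23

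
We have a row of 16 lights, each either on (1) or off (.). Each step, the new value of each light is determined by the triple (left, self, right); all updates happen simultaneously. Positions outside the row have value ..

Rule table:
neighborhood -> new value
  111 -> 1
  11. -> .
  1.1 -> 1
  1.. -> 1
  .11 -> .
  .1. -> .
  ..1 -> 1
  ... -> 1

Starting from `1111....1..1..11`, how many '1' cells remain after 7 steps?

.11.1111.11.11..
1..1.11.1..1..11
.11.1..1.11.11..
1..1.11.1..1..11  (repeats step 2; period 2)
step 7: .11.1..1.11.11..
count of 1: 8

8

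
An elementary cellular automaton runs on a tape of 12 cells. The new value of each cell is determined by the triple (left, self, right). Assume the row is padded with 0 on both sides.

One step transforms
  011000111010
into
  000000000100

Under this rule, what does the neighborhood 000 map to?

0

At position 4 the neighborhood is 000; the next row has 0 there.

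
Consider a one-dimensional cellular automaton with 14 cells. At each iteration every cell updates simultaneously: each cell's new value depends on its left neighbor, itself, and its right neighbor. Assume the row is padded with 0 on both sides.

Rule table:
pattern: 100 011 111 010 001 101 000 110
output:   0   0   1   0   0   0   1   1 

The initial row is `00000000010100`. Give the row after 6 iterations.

iteration 1: 11111111000001
iteration 2: 01111111011100
iteration 3: 00111111001101
iteration 4: 10011111000100
iteration 5: 00001111010001
iteration 6: 11100111000100

11100111000100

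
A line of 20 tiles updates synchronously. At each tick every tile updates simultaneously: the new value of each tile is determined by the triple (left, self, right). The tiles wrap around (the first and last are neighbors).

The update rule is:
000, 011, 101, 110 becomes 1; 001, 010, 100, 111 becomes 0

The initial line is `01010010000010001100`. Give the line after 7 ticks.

01110000111101101101

00100000111000101101
00001110101010011110
11101011010100010010
10110111101001000001
11111100110000011101
00000100110111010111
01110000111101101101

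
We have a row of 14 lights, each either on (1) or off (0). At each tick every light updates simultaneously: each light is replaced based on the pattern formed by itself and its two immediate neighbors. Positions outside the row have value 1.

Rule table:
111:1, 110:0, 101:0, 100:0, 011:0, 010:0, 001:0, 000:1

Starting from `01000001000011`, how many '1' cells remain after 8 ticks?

00011100011001
01001001000000
00000000011110
01111111001100
00111110000000
00011100111110
01001000011100
00000011001000
count of 1: 3

3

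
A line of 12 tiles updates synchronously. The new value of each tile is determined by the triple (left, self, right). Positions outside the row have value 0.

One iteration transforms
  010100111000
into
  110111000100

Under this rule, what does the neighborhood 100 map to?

1

At position 4 the neighborhood is 100; the next row has 1 there.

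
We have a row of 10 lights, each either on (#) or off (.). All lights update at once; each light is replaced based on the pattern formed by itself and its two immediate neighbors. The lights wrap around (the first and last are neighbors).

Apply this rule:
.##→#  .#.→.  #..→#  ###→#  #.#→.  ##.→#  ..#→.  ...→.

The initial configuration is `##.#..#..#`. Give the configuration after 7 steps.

########.#

step 1: ##..#..#.#
step 2: ###..#...#
step 3: ####..#..#
step 4: #####..#.#
step 5: ######...#
step 6: #######..#
step 7: ########.#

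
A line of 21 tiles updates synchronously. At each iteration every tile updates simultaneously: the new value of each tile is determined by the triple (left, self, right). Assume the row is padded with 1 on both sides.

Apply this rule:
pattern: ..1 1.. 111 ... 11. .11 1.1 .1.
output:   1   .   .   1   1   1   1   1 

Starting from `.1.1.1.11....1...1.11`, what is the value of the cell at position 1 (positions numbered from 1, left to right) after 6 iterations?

1

111111111.1111.11111.
........111..111...11
.11111111.1.11.1.111.
11......1111111111.11
.1.111111........111.
1111....1.11111111.11
position 1 holds 1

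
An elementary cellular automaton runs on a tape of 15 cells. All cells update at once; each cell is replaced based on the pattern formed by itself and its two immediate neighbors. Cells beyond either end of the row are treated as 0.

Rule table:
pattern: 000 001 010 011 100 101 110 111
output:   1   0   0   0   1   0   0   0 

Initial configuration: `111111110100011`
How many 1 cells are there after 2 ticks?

000000000011000
111111111000111
count of 1: 12

12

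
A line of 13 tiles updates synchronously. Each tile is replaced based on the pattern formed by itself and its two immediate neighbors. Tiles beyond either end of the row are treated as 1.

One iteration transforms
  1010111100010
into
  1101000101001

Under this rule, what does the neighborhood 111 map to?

0

At position 5 the neighborhood is 111; the next row has 0 there.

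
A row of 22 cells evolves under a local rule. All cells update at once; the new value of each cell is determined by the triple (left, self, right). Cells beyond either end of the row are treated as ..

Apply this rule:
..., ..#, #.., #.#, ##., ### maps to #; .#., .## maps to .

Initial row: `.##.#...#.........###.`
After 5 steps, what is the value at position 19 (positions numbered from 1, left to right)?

#.##.###.#########.###
.#.##.###.#########.##
#.#.##.###.#########.#
.#.#.##.###.#########.
#.#.#.##.###.#########
position 19 holds #

#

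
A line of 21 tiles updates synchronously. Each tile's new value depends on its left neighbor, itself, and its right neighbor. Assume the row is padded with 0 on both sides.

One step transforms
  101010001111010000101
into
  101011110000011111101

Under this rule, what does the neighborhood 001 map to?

1

At position 7 the neighborhood is 001; the next row has 1 there.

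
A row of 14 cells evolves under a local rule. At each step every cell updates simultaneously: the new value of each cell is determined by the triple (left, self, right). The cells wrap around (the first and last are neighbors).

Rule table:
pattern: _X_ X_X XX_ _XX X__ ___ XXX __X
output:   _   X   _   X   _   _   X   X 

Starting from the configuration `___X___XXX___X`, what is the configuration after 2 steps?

__X___XXX___X_
_X___XXX___X__

_X___XXX___X__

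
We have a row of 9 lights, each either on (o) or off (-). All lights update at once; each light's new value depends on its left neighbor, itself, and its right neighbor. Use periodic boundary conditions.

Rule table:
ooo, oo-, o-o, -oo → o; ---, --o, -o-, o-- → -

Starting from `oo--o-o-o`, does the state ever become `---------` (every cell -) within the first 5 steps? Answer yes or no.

no

step 1: oo---o-oo
step 2: oo----ooo
step 3: oo----ooo  (fixed point — unchanged through step 5)
step 5 is oo----ooo, still not uniform -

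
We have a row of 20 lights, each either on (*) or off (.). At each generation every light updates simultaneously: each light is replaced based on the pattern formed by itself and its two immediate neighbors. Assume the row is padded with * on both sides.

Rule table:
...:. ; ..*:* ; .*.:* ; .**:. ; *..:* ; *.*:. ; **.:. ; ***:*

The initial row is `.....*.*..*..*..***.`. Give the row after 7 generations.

generation 1: *...**.*********.*..
generation 2: .*.*....*******..***
generation 3: .*.**..*.*****.**.**
generation 4: .*...***..***......*
generation 5: .**.*.*.**.*.*....*.
generation 6: ....*.*....*.**..**.
generation 7: *..**.**..**...**...

*..**.**..**...**...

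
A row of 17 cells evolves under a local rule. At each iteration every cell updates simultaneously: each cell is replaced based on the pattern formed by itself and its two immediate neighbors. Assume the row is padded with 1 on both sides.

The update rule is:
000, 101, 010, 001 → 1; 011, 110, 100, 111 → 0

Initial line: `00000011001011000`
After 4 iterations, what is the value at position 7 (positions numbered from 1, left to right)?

0

01111100011100011
10000001100001100
00111110001110001
01000000110000110
position 7 holds 0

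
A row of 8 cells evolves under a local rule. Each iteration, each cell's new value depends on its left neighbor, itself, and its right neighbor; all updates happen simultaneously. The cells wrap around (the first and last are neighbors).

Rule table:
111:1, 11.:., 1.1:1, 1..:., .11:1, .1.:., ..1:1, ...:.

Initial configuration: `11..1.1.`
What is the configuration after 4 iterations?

1.1.11..

iteration 1: 1..1.1.1
iteration 2: ..1.1.11
iteration 3: .1.1.11.
iteration 4: 1.1.11..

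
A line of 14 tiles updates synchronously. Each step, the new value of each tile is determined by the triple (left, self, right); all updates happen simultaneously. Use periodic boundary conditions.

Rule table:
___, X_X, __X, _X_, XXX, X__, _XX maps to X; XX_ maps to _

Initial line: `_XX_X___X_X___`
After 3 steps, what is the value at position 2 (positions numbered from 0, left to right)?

X

XX_XXXXXXXXXXX
X_XXXXXXXXXXXX
_XXXXXXXXXXXXX
position 2 holds X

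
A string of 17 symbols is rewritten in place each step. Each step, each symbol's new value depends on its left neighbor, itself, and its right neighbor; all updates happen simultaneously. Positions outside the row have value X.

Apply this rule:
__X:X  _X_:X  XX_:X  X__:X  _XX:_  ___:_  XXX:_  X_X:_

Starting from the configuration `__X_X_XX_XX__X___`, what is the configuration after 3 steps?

XXX______XX__XXXX

XXX_X__X__XXXXX_X
__X_XXXXXX____X__
XXX______XX__XXXX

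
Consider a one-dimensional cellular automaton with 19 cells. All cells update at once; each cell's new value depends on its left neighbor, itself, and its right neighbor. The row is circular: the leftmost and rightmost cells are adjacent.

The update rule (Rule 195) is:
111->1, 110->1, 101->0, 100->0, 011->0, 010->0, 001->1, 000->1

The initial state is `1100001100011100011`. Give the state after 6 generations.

0111111100011001001

1101110101101101101
1100110000100100100
0101010111001001001
0000000011010010010
1111111101000100100
0111111100011001001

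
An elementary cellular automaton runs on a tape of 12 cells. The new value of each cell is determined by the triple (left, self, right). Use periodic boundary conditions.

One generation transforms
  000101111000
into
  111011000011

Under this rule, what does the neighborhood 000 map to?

At position 0 the neighborhood is 000; the next row has 1 there.

1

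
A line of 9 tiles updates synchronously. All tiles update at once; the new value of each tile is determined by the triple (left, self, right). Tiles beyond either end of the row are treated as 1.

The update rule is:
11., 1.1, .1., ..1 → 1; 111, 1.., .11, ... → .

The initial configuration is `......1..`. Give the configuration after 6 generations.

1.111111.

.....11.1
....1.11.
...111.11
..1..11..
.11.1.1.1
1.111111.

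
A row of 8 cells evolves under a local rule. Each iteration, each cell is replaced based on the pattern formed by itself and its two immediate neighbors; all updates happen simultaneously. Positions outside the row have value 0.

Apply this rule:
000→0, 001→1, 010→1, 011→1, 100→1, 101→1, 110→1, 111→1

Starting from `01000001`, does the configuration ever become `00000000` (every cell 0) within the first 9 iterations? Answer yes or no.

no

iteration 1: 11100011
iteration 2: 11110111
iteration 3: 11111111
iteration 4: 11111111  (fixed point — unchanged through iteration 9)
iteration 9 is 11111111, still not uniform 0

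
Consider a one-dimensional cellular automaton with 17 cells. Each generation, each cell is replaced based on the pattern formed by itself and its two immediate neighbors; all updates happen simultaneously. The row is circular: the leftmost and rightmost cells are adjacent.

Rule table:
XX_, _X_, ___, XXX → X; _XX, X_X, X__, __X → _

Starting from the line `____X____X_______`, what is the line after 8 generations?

XXX_X_XX_X_XXXXXX
XXX_X__X_X__XXXXX
XXX_X__X_X___XXXX
XXX_X__X_X_X__XXX
XXX_X__X_X_X___XX
XXX_X__X_X_X_X__X
XXX_X__X_X_X_X___
_XX_X__X_X_X_X_X_

_XX_X__X_X_X_X_X_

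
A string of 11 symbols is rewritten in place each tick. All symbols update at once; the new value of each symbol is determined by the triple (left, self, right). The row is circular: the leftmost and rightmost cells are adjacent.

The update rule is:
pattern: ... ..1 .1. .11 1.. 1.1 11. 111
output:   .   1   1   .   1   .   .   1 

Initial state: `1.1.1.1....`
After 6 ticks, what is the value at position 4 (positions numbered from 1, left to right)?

tick 1: 1.1.1.11..1
tick 2: ..1.1...11.
tick 3: .11.11.1..1
tick 4: .......1111
tick 5: 1.....1.11.
tick 6: 11...11....
position 4 holds .

.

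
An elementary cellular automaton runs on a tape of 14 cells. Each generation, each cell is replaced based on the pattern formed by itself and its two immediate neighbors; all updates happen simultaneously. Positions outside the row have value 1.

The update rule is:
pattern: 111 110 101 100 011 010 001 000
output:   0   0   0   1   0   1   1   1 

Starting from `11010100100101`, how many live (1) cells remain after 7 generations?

generation 1: 00010111111100
generation 2: 11110000000011
generation 3: 00001111111100
generation 4: 11110000000011  (repeats generation 2; period 2)
generation 7: 00001111111100
count of 1: 8

8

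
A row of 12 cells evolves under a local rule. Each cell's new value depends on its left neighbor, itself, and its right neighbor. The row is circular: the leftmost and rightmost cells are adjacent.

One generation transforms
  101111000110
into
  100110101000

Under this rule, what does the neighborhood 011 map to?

At position 2 the neighborhood is 011; the next row has 0 there.

0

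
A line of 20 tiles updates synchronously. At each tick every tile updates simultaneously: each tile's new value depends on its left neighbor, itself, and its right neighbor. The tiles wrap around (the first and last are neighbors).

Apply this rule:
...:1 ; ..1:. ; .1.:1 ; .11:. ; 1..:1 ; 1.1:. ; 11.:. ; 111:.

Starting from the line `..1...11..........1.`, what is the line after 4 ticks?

1.111...111111111.11
.....11.............
1111...1111111111111
....11..............

....11..............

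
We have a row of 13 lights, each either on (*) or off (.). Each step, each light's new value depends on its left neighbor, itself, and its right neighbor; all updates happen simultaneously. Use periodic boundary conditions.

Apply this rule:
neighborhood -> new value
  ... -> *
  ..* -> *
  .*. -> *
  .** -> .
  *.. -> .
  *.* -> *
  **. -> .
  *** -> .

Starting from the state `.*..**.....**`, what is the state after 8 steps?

step 1: **.*...****..
step 2: ..**.**.....*
step 3: .*..*...*****
step 4: **.**.**.....
step 5: ..*..*...****
step 6: .**.**.**....
step 7: *..*..*...***
step 8: ..**.**.**...

..**.**.**...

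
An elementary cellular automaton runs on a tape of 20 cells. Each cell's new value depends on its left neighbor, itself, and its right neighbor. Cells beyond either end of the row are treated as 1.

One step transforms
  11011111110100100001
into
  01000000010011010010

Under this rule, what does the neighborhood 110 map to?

At position 1 the neighborhood is 110; the next row has 1 there.

1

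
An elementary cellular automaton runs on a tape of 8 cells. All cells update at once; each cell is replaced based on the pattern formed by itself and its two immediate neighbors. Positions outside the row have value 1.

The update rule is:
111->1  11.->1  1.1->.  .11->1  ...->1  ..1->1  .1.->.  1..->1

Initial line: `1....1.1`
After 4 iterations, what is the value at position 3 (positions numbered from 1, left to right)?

11111..1
11111111
11111111  (fixed point — unchanged through iteration 4)
position 3 holds 1

1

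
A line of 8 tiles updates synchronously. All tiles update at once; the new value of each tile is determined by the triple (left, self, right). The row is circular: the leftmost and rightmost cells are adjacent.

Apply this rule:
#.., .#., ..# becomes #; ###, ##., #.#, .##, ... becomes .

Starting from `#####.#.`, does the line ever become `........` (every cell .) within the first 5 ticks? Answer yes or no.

......#.
.....###
#...#...
##.###.#
........
all cells are . at tick 5

yes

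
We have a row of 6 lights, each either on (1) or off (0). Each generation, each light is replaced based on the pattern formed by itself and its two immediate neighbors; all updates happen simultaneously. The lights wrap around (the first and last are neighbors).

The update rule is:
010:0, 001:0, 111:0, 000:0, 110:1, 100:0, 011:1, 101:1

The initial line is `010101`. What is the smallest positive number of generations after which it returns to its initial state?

2

101010
010101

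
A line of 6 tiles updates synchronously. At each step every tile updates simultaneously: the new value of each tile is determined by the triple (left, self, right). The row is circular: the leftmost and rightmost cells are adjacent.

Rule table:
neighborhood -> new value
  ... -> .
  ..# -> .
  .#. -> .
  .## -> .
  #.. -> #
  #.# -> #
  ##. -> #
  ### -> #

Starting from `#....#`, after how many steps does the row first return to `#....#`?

step 1: ##....
step 2: .##...
step 3: ..##..
step 4: ...##.
step 5: ....##
step 6: #....#

6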